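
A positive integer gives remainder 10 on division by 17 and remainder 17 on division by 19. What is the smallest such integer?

x ≡ 10 (mod 17) gives x ∈ {10, 27, 44, 61, 78, 95, 112}.
The first of these with x mod 19 = 17 is 112.

112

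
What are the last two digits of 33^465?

93

By repeated squaring mod 100: 33^1≡33, 33^2≡89, 33^4≡21, 33^8≡41, 33^16≡81, 33^32≡61, 33^64≡21, 33^128≡41, 33^256≡81.
Since 465 = 1 + 16 + 64 + 128 + 256 in binary, 33^465 ≡ 33·81·21·41·81 ≡ 93 (mod 100).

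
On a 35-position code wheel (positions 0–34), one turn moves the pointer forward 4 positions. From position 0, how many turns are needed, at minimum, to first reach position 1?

9

4·9 = 36 = 1·35 + 1, so 4⁻¹ ≡ 9 (mod 35).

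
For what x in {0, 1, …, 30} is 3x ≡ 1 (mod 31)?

The inverse of 3 mod 31 is 21 (since 3·21 = 63 ≡ 1).
So x ≡ 21·1 = 21 ≡ 21 (mod 31).

21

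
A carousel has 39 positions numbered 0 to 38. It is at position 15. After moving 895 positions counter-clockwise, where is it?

17

895 mod 39 = 37 (since 22·39 = 858).
(15 − 37) mod 39 = 17.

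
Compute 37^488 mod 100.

Successive squares of 37 mod 100: 37^1≡37, 37^2≡69, 37^4≡61, 37^8≡21, 37^16≡41, 37^32≡81, 37^64≡61, 37^128≡21, 37^256≡41.
488 = 8 + 32 + 64 + 128 + 256, so 37^488 ≡ 21·81·61·21·41 ≡ 21 (mod 100).

21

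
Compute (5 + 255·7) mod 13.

255·7 = 1785.
Dividing 1785 by 13 gives quotient 137 and remainder 4.
(5 + 4) mod 13 = 9.

9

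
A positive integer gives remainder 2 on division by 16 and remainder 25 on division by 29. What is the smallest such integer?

Since 29·5 ≡ 1 (mod 16), take x = 25 + 29·((2−25)·5 mod 16) = 25 + 29·13 = 402.
Check: 402 mod 16 = 2, 402 mod 29 = 25.

402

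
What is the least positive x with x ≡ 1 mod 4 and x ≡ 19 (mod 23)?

Since 23·3 ≡ 1 (mod 4), take x = 19 + 23·((1−19)·3 mod 4) = 19 + 23·2 = 65.
Check: 65 mod 4 = 1, 65 mod 23 = 19.

65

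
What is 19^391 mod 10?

Powers of 9 mod 10 repeat with period 2: 9, 1.
391 mod 2 = 1, so the last digit matches 9^1 = 9.

9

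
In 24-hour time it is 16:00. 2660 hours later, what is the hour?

12

2660 = 110·24 + 20, so 2660 mod 24 = 20.
(16 + 20) mod 24 = 12.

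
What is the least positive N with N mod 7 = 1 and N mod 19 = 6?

x ≡ 1 (mod 7) gives x ∈ {1, 8, 15, 22, 29, 36, 43, 50, …}.
The first of these with x mod 19 = 6 is 120.

120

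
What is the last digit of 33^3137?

Last digits of 3^n: 3, 9, 7, 1 (period 4).
3137 mod 4 = 1, so the last digit matches 3^1 = 3.

3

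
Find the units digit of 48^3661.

Last digits of 8^n: 8, 4, 2, 6 (period 4).
3661 leaves remainder 1 on division by 4, so 48^3661 ends in 8.

8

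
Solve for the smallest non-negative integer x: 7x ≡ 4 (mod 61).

The inverse of 7 mod 61 is 35 (since 7·35 = 245 ≡ 1).
Multiplying both sides by 35: x ≡ 35·4 = 140 ≡ 18 (mod 61).

18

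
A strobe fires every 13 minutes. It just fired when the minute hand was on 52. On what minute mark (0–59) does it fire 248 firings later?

248·13 = 3224.
3224 = 53·60 + 44, so 3224 mod 60 = 44.
(52 + 44) mod 60 = 36.

36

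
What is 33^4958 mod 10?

Powers of 3 mod 10 repeat with period 4: 3, 9, 7, 1.
4958 leaves remainder 2 on division by 4, so 33^4958 ends in 9.

9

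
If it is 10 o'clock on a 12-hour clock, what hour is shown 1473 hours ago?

1473 = 122·12 + 9, so 1473 mod 12 = 9.
10 − 9 → 1 on a 12-hour dial.

1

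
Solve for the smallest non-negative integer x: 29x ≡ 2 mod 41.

The inverse of 29 mod 41 is 17 (since 29·17 = 493 ≡ 1).
Multiplying both sides by 17: x ≡ 17·2 = 34 ≡ 34 (mod 41).
Check: 29·34 = 986 = 24·41 + 2.

34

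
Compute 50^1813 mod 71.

Successive squares of 50 mod 71: 50^1≡50, 50^2≡15, 50^4≡12, 50^8≡2, 50^16≡4, 50^32≡16, 50^64≡43, 50^128≡3, 50^256≡9, 50^512≡10, 50^1024≡29.
Since 1813 = 1 + 4 + 16 + 256 + 512 + 1024 in binary, 50^1813 ≡ 50·12·4·9·10·29 ≡ 25 (mod 71).

25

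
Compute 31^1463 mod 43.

36

Successive squares of 31 mod 43: 31^1≡31, 31^2≡15, 31^4≡10, 31^8≡14, 31^16≡24, 31^32≡17, 31^64≡31, 31^128≡15, 31^256≡10, 31^512≡14, 31^1024≡24.
1463 = 1 + 2 + 4 + 16 + 32 + 128 + 256 + 1024, so 31^1463 ≡ 31·15·10·24·17·15·10·24 ≡ 36 (mod 43).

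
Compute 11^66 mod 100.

By repeated squaring mod 100: 11^1≡11, 11^2≡21, 11^4≡41, 11^8≡81, 11^16≡61, 11^32≡21, 11^64≡41.
66 = 2 + 64, so 11^66 ≡ 21·41 ≡ 61 (mod 100).

61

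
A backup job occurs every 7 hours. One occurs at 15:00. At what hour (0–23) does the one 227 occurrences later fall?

227·7 = 1589.
1589 = 66·24 + 5, so 1589 mod 24 = 5.
(15 + 5) mod 24 = 20.

20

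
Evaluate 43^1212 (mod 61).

Successive squares of 43 mod 61: 43^1≡43, 43^2≡19, 43^4≡56, 43^8≡25, 43^16≡15, 43^32≡42, 43^64≡56, 43^128≡25, 43^256≡15, 43^512≡42, 43^1024≡56.
Since 1212 = 4 + 8 + 16 + 32 + 128 + 1024 in binary, 43^1212 ≡ 56·25·15·42·25·56 ≡ 58 (mod 61).

58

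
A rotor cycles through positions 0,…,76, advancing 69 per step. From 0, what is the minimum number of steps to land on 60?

31

The inverse of 69 mod 77 is 48 (since 69·48 = 3312 ≡ 1).
So x ≡ 48·60 = 2880 ≡ 31 (mod 77).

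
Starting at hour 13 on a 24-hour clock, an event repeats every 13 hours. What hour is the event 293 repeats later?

6

293·13 = 3809.
3809 − 158·24 = 17, so 3809 ≡ 17 (mod 24).
(13 + 17) mod 24 = 6.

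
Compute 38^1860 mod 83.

36

By repeated squaring mod 83: 38^1≡38, 38^2≡33, 38^4≡10, 38^8≡17, 38^16≡40, 38^32≡23, 38^64≡31, 38^128≡48, 38^256≡63, 38^512≡68, 38^1024≡59.
1860 = 4 + 64 + 256 + 512 + 1024, so 38^1860 ≡ 10·31·63·68·59 ≡ 36 (mod 83).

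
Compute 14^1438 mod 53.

25

By repeated squaring mod 53: 14^1≡14, 14^2≡37, 14^4≡44, 14^8≡28, 14^16≡42, 14^32≡15, 14^64≡13, 14^128≡10, 14^256≡47, 14^512≡36, 14^1024≡24.
Since 1438 = 2 + 4 + 8 + 16 + 128 + 256 + 1024 in binary, 14^1438 ≡ 37·44·28·42·10·47·24 ≡ 25 (mod 53).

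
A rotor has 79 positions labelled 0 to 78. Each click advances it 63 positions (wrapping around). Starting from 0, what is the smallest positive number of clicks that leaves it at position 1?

79 = 1·63 + 16
63 = 3·16 + 15
16 = 1·15 + 1
15 = 15·1 + 0
Back-substituting gives 63·74 ≡ 1 (mod 79).

74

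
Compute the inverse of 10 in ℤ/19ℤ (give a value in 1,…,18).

2

10·2 = 20 = 1·19 + 1, so 10⁻¹ ≡ 2 (mod 19).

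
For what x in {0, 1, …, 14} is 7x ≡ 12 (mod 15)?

7⁻¹ ≡ 13 (mod 15) because 7·13 = 91 = 6·15 + 1.
Multiplying both sides by 13: x ≡ 13·12 = 156 ≡ 6 (mod 15).

6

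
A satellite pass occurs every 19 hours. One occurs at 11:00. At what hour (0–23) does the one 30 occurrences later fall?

5

30·19 = 570.
570 − 23·24 = 18, so 570 ≡ 18 (mod 24).
(11 + 18) mod 24 = 5.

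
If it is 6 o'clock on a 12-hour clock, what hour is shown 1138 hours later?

4

Dividing 1138 by 12 gives quotient 94 and remainder 10.
6 + 10 → 4 on a 12-hour dial.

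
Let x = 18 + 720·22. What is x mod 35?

3

720·22 = 15840.
15840 = 452·35 + 20, so 15840 mod 35 = 20.
(18 + 20) mod 35 = 3.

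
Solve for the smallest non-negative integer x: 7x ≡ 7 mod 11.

The inverse of 7 mod 11 is 8 (since 7·8 = 56 ≡ 1).
Multiplying both sides by 8: x ≡ 8·7 = 56 ≡ 1 (mod 11).

1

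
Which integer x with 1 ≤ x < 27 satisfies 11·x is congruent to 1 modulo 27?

5

27 = 2·11 + 5
11 = 2·5 + 1
5 = 5·1 + 0
Back-substituting gives 11·5 ≡ 1 (mod 27).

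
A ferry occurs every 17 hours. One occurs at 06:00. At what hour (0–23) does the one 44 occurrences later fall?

10

44·17 = 748.
Dividing 748 by 24 gives quotient 31 and remainder 4.
(6 + 4) mod 24 = 10.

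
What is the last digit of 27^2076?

1

The units digit of 27^n cycles with period 4: 7, 9, 3, 1, …
2076 leaves remainder 0 on division by 4, so 27^2076 ends in 1.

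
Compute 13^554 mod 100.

Successive squares of 13 mod 100: 13^1≡13, 13^2≡69, 13^4≡61, 13^8≡21, 13^16≡41, 13^32≡81, 13^64≡61, 13^128≡21, 13^256≡41, 13^512≡81.
Since 554 = 2 + 8 + 32 + 512 in binary, 13^554 ≡ 69·21·81·81 ≡ 89 (mod 100).

89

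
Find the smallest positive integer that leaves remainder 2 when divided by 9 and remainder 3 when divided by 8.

11

x ≡ 3 (mod 8) gives x ∈ {3, 11}.
The first of these with x mod 9 = 2 is 11.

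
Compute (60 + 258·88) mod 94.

16

258·88 = 22704.
22704 − 241·94 = 50, so 22704 ≡ 50 (mod 94).
(60 + 50) mod 94 = 16.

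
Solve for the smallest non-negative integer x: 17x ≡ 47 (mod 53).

9

17⁻¹ ≡ 25 (mod 53) because 17·25 = 425 = 8·53 + 1.
So x ≡ 25·47 = 1175 ≡ 9 (mod 53).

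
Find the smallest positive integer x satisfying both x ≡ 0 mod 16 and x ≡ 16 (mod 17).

16

x ≡ 0 (mod 16) gives x ∈ {0, 16}.
The first of these with x mod 17 = 16 is 16.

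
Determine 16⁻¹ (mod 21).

4

21 = 1·16 + 5
16 = 3·5 + 1
5 = 5·1 + 0
Back-substituting gives 16·4 ≡ 1 (mod 21).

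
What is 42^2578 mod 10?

Powers of 2 mod 10 repeat with period 4: 2, 4, 8, 6.
2578 mod 4 = 2, so the last digit matches 2^2 = 4.

4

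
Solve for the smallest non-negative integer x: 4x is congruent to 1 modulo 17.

13

4⁻¹ ≡ 13 (mod 17) because 4·13 = 52 = 3·17 + 1.
Multiplying both sides by 13: x ≡ 13·1 = 13 ≡ 13 (mod 17).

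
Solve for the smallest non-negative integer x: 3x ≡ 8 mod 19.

3⁻¹ ≡ 13 (mod 19) because 3·13 = 39 = 2·19 + 1.
Multiplying both sides by 13: x ≡ 13·8 = 104 ≡ 9 (mod 19).

9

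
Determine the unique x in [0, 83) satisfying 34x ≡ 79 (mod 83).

78

34⁻¹ ≡ 22 (mod 83) because 34·22 = 748 = 9·83 + 1.
Multiplying both sides by 22: x ≡ 22·79 = 1738 ≡ 78 (mod 83).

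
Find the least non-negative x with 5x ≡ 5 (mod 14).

1

The inverse of 5 mod 14 is 3 (since 5·3 = 15 ≡ 1).
So x ≡ 3·5 = 15 ≡ 1 (mod 14).
Check: 5·1 = 5 = 0·14 + 5.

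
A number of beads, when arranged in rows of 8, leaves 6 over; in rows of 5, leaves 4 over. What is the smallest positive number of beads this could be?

x ≡ 4 (mod 5) gives x ∈ {4, 9, 14}.
The first of these with x mod 8 = 6 is 14.

14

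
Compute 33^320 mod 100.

1

Square-and-reduce mod 100: 33^1≡33, 33^2≡89, 33^4≡21, 33^8≡41, 33^16≡81, 33^32≡61, 33^64≡21, 33^128≡41, 33^256≡81.
Since 320 = 64 + 256 in binary, 33^320 ≡ 21·81 ≡ 1 (mod 100).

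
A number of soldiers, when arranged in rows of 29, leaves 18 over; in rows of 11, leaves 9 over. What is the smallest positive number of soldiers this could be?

x ≡ 9 (mod 11) gives x ∈ {9, 20, 31, 42, 53, 64, 75, 86, …}.
The first of these with x mod 29 = 18 is 163.

163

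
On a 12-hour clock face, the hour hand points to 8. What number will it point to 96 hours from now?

Dividing 96 by 12 gives quotient 8 and remainder 0.
8 + 0 → 8 on a 12-hour dial.

8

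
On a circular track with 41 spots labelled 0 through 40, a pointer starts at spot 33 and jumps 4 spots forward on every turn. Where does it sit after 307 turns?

31

307·4 = 1228.
1228 = 29·41 + 39, so 1228 mod 41 = 39.
(33 + 39) mod 41 = 31.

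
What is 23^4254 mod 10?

The units digit of 23^n cycles with period 4: 3, 9, 7, 1, …
4254 mod 4 = 2, so the last digit matches 3^2 = 9.

9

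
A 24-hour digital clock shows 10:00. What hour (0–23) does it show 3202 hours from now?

3202 = 133·24 + 10, so 3202 mod 24 = 10.
(10 + 10) mod 24 = 20.

20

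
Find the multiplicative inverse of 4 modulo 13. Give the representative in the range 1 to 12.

10

13 = 3·4 + 1
4 = 4·1 + 0
Back-substituting gives 4·10 ≡ 1 (mod 13).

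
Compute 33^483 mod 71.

Successive squares of 33 mod 71: 33^1≡33, 33^2≡24, 33^4≡8, 33^8≡64, 33^16≡49, 33^32≡58, 33^64≡27, 33^128≡19, 33^256≡6.
Since 483 = 1 + 2 + 32 + 64 + 128 + 256 in binary, 33^483 ≡ 33·24·58·27·19·6 ≡ 46 (mod 71).

46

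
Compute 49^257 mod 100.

By repeated squaring mod 100: 49^1≡49, 49^2≡1, 49^4≡1, 49^8≡1, 49^16≡1, 49^32≡1, 49^64≡1, 49^128≡1, 49^256≡1.
257 = 1 + 256, so 49^257 ≡ 49·1 ≡ 49 (mod 100).

49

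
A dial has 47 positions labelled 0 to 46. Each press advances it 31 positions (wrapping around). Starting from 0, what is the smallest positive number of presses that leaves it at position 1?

47 = 1·31 + 16
31 = 1·16 + 15
16 = 1·15 + 1
15 = 15·1 + 0
Back-substituting gives 31·44 ≡ 1 (mod 47).

44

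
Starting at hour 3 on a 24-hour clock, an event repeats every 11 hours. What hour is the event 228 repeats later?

15

228·11 = 2508.
2508 = 104·24 + 12, so 2508 mod 24 = 12.
(3 + 12) mod 24 = 15.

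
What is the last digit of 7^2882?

9

Powers of 7 mod 10 repeat with period 4: 7, 9, 3, 1.
2882 leaves remainder 2 on division by 4, so 7^2882 ends in 9.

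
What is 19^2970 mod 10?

The units digit of 19^n cycles with period 2: 9, 1, …
2970 mod 2 = 0, so the last digit matches 9^2 = 1.

1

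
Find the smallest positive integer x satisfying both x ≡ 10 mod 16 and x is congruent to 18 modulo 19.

x ≡ 10 (mod 16) gives x ∈ {10, 26, 42, 58, 74, 90, 106, 122, …}.
The first of these with x mod 19 = 18 is 170.

170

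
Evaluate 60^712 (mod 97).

By repeated squaring mod 97: 60^1≡60, 60^2≡11, 60^4≡24, 60^8≡91, 60^16≡36, 60^32≡35, 60^64≡61, 60^128≡35, 60^256≡61, 60^512≡35.
712 = 8 + 64 + 128 + 512, so 60^712 ≡ 91·61·35·35 ≡ 81 (mod 97).

81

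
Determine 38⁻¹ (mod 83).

59

83 = 2·38 + 7
38 = 5·7 + 3
7 = 2·3 + 1
3 = 3·1 + 0
Back-substituting gives 38·59 ≡ 1 (mod 83).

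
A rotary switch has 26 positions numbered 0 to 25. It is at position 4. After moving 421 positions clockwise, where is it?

421 − 16·26 = 5, so 421 ≡ 5 (mod 26).
(4 + 5) mod 26 = 9.

9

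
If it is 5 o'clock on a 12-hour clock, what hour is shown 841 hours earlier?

4

841 mod 12 = 1 (since 70·12 = 840).
5 − 1 → 4 on a 12-hour dial.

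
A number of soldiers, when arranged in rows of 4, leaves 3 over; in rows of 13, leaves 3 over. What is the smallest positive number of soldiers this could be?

x ≡ 3 (mod 4) gives x ∈ {3}.
The first of these with x mod 13 = 3 is 3.

3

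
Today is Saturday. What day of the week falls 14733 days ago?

Monday

14733 = 2104·7 + 5, so 14733 mod 7 = 5.
Saturday − 5 days → Monday.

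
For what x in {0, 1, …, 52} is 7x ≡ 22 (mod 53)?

41

The inverse of 7 mod 53 is 38 (since 7·38 = 266 ≡ 1).
So x ≡ 38·22 = 836 ≡ 41 (mod 53).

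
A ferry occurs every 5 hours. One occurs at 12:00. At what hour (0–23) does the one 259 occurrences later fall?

259·5 = 1295.
1295 mod 24 = 23 (since 53·24 = 1272).
(12 + 23) mod 24 = 11.

11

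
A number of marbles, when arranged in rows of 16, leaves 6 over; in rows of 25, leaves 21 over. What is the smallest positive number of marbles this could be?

Since 25·9 ≡ 1 (mod 16), take x = 21 + 25·((6−21)·9 mod 16) = 21 + 25·9 = 246.
Check: 246 mod 16 = 6, 246 mod 25 = 21.

246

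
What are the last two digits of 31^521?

By repeated squaring mod 100: 31^1≡31, 31^2≡61, 31^4≡21, 31^8≡41, 31^16≡81, 31^32≡61, 31^64≡21, 31^128≡41, 31^256≡81, 31^512≡61.
521 = 1 + 8 + 512, so 31^521 ≡ 31·41·61 ≡ 31 (mod 100).

31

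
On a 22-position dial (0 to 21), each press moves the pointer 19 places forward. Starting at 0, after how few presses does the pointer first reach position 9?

19

The inverse of 19 mod 22 is 7 (since 19·7 = 133 ≡ 1).
So x ≡ 7·9 = 63 ≡ 19 (mod 22).
Check: 19·19 = 361 = 16·22 + 9.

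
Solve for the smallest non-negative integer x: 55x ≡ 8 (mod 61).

55⁻¹ ≡ 10 (mod 61) because 55·10 = 550 = 9·61 + 1.
So x ≡ 10·8 = 80 ≡ 19 (mod 61).

19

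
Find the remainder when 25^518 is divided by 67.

25

Square-and-reduce mod 67: 25^1≡25, 25^2≡22, 25^4≡15, 25^8≡24, 25^16≡40, 25^32≡59, 25^64≡64, 25^128≡9, 25^256≡14, 25^512≡62.
Since 518 = 2 + 4 + 512 in binary, 25^518 ≡ 22·15·62 ≡ 25 (mod 67).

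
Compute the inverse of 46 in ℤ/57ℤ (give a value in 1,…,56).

46·31 = 1426 = 25·57 + 1, so 46⁻¹ ≡ 31 (mod 57).

31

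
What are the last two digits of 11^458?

81

By repeated squaring mod 100: 11^1≡11, 11^2≡21, 11^4≡41, 11^8≡81, 11^16≡61, 11^32≡21, 11^64≡41, 11^128≡81, 11^256≡61.
458 = 2 + 8 + 64 + 128 + 256, so 11^458 ≡ 21·81·41·81·61 ≡ 81 (mod 100).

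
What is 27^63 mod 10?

3

Last digits of 7^n: 7, 9, 3, 1 (period 4).
63 mod 4 = 3, so the last digit matches 7^3 = 3.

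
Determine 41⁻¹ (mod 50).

11

41·11 = 451 = 9·50 + 1, so 41⁻¹ ≡ 11 (mod 50).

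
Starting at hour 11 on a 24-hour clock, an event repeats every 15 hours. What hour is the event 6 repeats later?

5

6·15 = 90.
Dividing 90 by 24 gives quotient 3 and remainder 18.
(11 + 18) mod 24 = 5.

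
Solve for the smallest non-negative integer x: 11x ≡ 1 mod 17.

The inverse of 11 mod 17 is 14 (since 11·14 = 154 ≡ 1).
Multiplying both sides by 14: x ≡ 14·1 = 14 ≡ 14 (mod 17).

14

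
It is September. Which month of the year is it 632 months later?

May

632 − 52·12 = 8, so 632 ≡ 8 (mod 12).
September + 8 months → May.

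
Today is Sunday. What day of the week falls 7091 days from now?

Sunday

7091 mod 7 = 0 (since 1013·7 = 7091).
Sunday + 0 days → Sunday.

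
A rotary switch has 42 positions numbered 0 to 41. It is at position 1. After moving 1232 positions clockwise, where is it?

15

1232 = 29·42 + 14, so 1232 mod 42 = 14.
(1 + 14) mod 42 = 15.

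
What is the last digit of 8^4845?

8

Powers of 8 mod 10 repeat with period 4: 8, 4, 2, 6.
4845 mod 4 = 1, so the last digit matches 8^1 = 8.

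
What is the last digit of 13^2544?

Last digits of 3^n: 3, 9, 7, 1 (period 4).
2544 leaves remainder 0 on division by 4, so 13^2544 ends in 1.

1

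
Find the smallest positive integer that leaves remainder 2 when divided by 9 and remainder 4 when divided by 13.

56

Since 13·7 ≡ 1 (mod 9), take x = 4 + 13·((2−4)·7 mod 9) = 4 + 13·4 = 56.
Check: 56 mod 9 = 2, 56 mod 13 = 4.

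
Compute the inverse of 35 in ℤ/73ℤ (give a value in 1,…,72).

35·48 = 1680 = 23·73 + 1, so 35⁻¹ ≡ 48 (mod 73).

48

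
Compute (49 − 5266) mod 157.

5266 − 33·157 = 85, so 5266 ≡ 85 (mod 157).
(49 − 85) mod 157 = 121.

121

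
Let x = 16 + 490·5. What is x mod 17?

490·5 = 2450.
2450 = 144·17 + 2, so 2450 mod 17 = 2.
(16 + 2) mod 17 = 1.

1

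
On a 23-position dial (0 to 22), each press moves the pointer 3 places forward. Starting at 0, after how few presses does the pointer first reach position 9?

The inverse of 3 mod 23 is 8 (since 3·8 = 24 ≡ 1).
Multiplying both sides by 8: x ≡ 8·9 = 72 ≡ 3 (mod 23).

3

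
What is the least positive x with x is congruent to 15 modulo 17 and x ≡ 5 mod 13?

x ≡ 5 (mod 13) gives x ∈ {5, 18, 31, 44, 57, 70, 83}.
The first of these with x mod 17 = 15 is 83.

83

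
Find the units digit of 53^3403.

The units digit of 53^n cycles with period 4: 3, 9, 7, 1, …
3403 leaves remainder 3 on division by 4, so 53^3403 ends in 7.

7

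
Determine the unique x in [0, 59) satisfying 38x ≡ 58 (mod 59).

45

38⁻¹ ≡ 14 (mod 59) because 38·14 = 532 = 9·59 + 1.
Multiplying both sides by 14: x ≡ 14·58 = 812 ≡ 45 (mod 59).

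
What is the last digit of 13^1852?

1

Powers of 3 mod 10 repeat with period 4: 3, 9, 7, 1.
1852 mod 4 = 0, so the last digit matches 3^4 = 1.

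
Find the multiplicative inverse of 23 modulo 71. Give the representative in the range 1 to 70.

23·34 = 782 = 11·71 + 1, so 23⁻¹ ≡ 34 (mod 71).

34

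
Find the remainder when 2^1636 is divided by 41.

18

Successive squares of 2 mod 41: 2^1≡2, 2^2≡4, 2^4≡16, 2^8≡10, 2^16≡18, 2^32≡37, 2^64≡16, 2^128≡10, 2^256≡18, 2^512≡37, 2^1024≡16.
Since 1636 = 4 + 32 + 64 + 512 + 1024 in binary, 2^1636 ≡ 16·37·16·37·16 ≡ 18 (mod 41).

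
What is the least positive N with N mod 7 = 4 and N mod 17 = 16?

67

Since 17·5 ≡ 1 (mod 7), take x = 16 + 17·((4−16)·5 mod 7) = 16 + 17·3 = 67.
Check: 67 mod 7 = 4, 67 mod 17 = 16.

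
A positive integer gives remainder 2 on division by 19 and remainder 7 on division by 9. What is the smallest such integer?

Since 9·17 ≡ 1 (mod 19), take x = 7 + 9·((2−7)·17 mod 19) = 7 + 9·10 = 97.
Check: 97 mod 19 = 2, 97 mod 9 = 7.

97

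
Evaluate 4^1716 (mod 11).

Successive squares of 4 mod 11: 4^1≡4, 4^2≡5, 4^4≡3, 4^8≡9, 4^16≡4, 4^32≡5, 4^64≡3, 4^128≡9, 4^256≡4, 4^512≡5, 4^1024≡3.
Since 1716 = 4 + 16 + 32 + 128 + 512 + 1024 in binary, 4^1716 ≡ 3·4·5·9·5·3 ≡ 4 (mod 11).

4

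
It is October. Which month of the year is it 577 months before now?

577 − 48·12 = 1, so 577 ≡ 1 (mod 12).
October − 1 month → September.

September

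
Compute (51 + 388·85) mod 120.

31

388·85 = 32980.
32980 − 274·120 = 100, so 32980 ≡ 100 (mod 120).
(51 + 100) mod 120 = 31.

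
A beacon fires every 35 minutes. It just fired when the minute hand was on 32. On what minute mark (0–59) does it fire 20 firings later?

12

20·35 = 700.
Dividing 700 by 60 gives quotient 11 and remainder 40.
(32 + 40) mod 60 = 12.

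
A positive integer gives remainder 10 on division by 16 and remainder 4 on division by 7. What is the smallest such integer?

74

x ≡ 4 (mod 7) gives x ∈ {4, 11, 18, 25, 32, 39, 46, 53, …}.
The first of these with x mod 16 = 10 is 74.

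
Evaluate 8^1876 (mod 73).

Square-and-reduce mod 73: 8^1≡8, 8^2≡64, 8^4≡8, 8^8≡64, 8^16≡8, 8^32≡64, 8^64≡8, 8^128≡64, 8^256≡8, 8^512≡64, 8^1024≡8.
Since 1876 = 4 + 16 + 64 + 256 + 512 + 1024 in binary, 8^1876 ≡ 8·8·8·8·64·8 ≡ 8 (mod 73).

8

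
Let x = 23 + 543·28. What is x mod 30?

17

543·28 = 15204.
15204 = 506·30 + 24, so 15204 mod 30 = 24.
(23 + 24) mod 30 = 17.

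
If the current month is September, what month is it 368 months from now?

May

368 mod 12 = 8 (since 30·12 = 360).
September + 8 months → May.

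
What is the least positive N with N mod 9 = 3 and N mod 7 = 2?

x ≡ 2 (mod 7) gives x ∈ {2, 9, 16, 23, 30}.
The first of these with x mod 9 = 3 is 30.

30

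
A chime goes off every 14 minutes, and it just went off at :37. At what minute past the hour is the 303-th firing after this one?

303·14 = 4242.
4242 − 70·60 = 42, so 4242 ≡ 42 (mod 60).
(37 + 42) mod 60 = 19.

19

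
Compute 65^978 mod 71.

2

By repeated squaring mod 71: 65^1≡65, 65^2≡36, 65^4≡18, 65^8≡40, 65^16≡38, 65^32≡24, 65^64≡8, 65^128≡64, 65^256≡49, 65^512≡58.
978 = 2 + 16 + 64 + 128 + 256 + 512, so 65^978 ≡ 36·38·8·64·49·58 ≡ 2 (mod 71).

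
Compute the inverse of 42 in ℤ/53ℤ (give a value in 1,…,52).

24

53 = 1·42 + 11
42 = 3·11 + 9
11 = 1·9 + 2
9 = 4·2 + 1
2 = 2·1 + 0
Back-substituting gives 42·24 ≡ 1 (mod 53).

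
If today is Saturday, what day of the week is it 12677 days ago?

12677 = 1811·7 + 0, so 12677 mod 7 = 0.
Saturday − 0 days → Saturday.

Saturday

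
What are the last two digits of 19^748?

Square-and-reduce mod 100: 19^1≡19, 19^2≡61, 19^4≡21, 19^8≡41, 19^16≡81, 19^32≡61, 19^64≡21, 19^128≡41, 19^256≡81, 19^512≡61.
Since 748 = 4 + 8 + 32 + 64 + 128 + 512 in binary, 19^748 ≡ 21·41·61·21·41·61 ≡ 41 (mod 100).

41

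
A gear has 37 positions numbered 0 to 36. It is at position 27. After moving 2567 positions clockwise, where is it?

2567 mod 37 = 14 (since 69·37 = 2553).
(27 + 14) mod 37 = 4.

4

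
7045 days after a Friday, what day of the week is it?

Monday

7045 mod 7 = 3 (since 1006·7 = 7042).
Friday + 3 days → Monday.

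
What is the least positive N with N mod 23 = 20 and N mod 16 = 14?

Since 16·13 ≡ 1 (mod 23), take x = 14 + 16·((20−14)·13 mod 23) = 14 + 16·9 = 158.
Check: 158 mod 23 = 20, 158 mod 16 = 14.

158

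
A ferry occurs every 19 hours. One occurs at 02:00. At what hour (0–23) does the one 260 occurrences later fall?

22

260·19 = 4940.
4940 mod 24 = 20 (since 205·24 = 4920).
(2 + 20) mod 24 = 22.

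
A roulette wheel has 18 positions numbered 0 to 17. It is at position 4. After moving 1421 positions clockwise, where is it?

1421 = 78·18 + 17, so 1421 mod 18 = 17.
(4 + 17) mod 18 = 3.

3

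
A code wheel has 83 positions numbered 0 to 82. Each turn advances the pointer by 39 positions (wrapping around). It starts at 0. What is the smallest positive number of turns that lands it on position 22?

41

The inverse of 39 mod 83 is 66 (since 39·66 = 2574 ≡ 1).
Multiplying both sides by 66: x ≡ 66·22 = 1452 ≡ 41 (mod 83).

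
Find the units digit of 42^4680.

Last digits of 2^n: 2, 4, 8, 6 (period 4).
4680 mod 4 = 0, so the last digit matches 2^4 = 6.

6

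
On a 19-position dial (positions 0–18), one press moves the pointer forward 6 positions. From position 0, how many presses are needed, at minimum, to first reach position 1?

6·16 = 96 = 5·19 + 1, so 6⁻¹ ≡ 16 (mod 19).

16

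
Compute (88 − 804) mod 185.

804 mod 185 = 64 (since 4·185 = 740).
(88 − 64) mod 185 = 24.

24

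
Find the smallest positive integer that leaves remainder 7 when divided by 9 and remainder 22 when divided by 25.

97

Since 25·4 ≡ 1 (mod 9), take x = 22 + 25·((7−22)·4 mod 9) = 22 + 25·3 = 97.
Check: 97 mod 9 = 7, 97 mod 25 = 22.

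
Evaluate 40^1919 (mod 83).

64

Square-and-reduce mod 83: 40^1≡40, 40^2≡23, 40^4≡31, 40^8≡48, 40^16≡63, 40^32≡68, 40^64≡59, 40^128≡78, 40^256≡25, 40^512≡44, 40^1024≡27.
Since 1919 = 1 + 2 + 4 + 8 + 16 + 32 + 64 + 256 + 512 + 1024 in binary, 40^1919 ≡ 40·23·31·48·63·68·59·25·44·27 ≡ 64 (mod 83).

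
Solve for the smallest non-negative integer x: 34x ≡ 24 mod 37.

34⁻¹ ≡ 12 (mod 37) because 34·12 = 408 = 11·37 + 1.
Multiplying both sides by 12: x ≡ 12·24 = 288 ≡ 29 (mod 37).

29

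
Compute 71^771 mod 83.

Square-and-reduce mod 83: 71^1≡71, 71^2≡61, 71^4≡69, 71^8≡30, 71^16≡70, 71^32≡3, 71^64≡9, 71^128≡81, 71^256≡4, 71^512≡16.
771 = 1 + 2 + 256 + 512, so 71^771 ≡ 71·61·4·16 ≡ 47 (mod 83).

47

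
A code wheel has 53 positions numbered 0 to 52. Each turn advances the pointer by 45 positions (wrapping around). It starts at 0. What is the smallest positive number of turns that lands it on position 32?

45⁻¹ ≡ 33 (mod 53) because 45·33 = 1485 = 28·53 + 1.
So x ≡ 33·32 = 1056 ≡ 49 (mod 53).

49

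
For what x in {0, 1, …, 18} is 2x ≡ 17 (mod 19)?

18

The inverse of 2 mod 19 is 10 (since 2·10 = 20 ≡ 1).
Multiplying both sides by 10: x ≡ 10·17 = 170 ≡ 18 (mod 19).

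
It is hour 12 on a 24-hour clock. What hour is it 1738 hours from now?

Dividing 1738 by 24 gives quotient 72 and remainder 10.
(12 + 10) mod 24 = 22.

22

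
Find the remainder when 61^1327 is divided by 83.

By repeated squaring mod 83: 61^1≡61, 61^2≡69, 61^4≡30, 61^8≡70, 61^16≡3, 61^32≡9, 61^64≡81, 61^128≡4, 61^256≡16, 61^512≡7, 61^1024≡49.
1327 = 1 + 2 + 4 + 8 + 32 + 256 + 1024, so 61^1327 ≡ 61·69·30·70·9·16·49 ≡ 64 (mod 83).

64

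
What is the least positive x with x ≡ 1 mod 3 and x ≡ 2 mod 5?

x ≡ 1 (mod 3) gives x ∈ {1, 4, 7}.
The first of these with x mod 5 = 2 is 7.

7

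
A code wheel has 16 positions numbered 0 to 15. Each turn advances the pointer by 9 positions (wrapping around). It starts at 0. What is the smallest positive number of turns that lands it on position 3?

9⁻¹ ≡ 9 (mod 16) because 9·9 = 81 = 5·16 + 1.
So x ≡ 9·3 = 27 ≡ 11 (mod 16).

11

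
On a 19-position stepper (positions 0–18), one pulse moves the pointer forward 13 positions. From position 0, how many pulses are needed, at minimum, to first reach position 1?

3

19 = 1·13 + 6
13 = 2·6 + 1
6 = 6·1 + 0
Back-substituting gives 13·3 ≡ 1 (mod 19).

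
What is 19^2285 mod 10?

Powers of 9 mod 10 repeat with period 2: 9, 1.
2285 leaves remainder 1 on division by 2, so 19^2285 ends in 9.

9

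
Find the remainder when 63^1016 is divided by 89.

39

By repeated squaring mod 89: 63^1≡63, 63^2≡53, 63^4≡50, 63^8≡8, 63^16≡64, 63^32≡2, 63^64≡4, 63^128≡16, 63^256≡78, 63^512≡32.
1016 = 8 + 16 + 32 + 64 + 128 + 256 + 512, so 63^1016 ≡ 8·64·2·4·16·78·32 ≡ 39 (mod 89).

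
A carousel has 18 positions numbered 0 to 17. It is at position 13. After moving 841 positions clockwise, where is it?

8

841 mod 18 = 13 (since 46·18 = 828).
(13 + 13) mod 18 = 8.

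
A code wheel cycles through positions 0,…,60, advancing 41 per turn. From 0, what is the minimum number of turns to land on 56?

46

The inverse of 41 mod 61 is 3 (since 41·3 = 123 ≡ 1).
Multiplying both sides by 3: x ≡ 3·56 = 168 ≡ 46 (mod 61).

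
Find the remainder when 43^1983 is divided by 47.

10

Successive squares of 43 mod 47: 43^1≡43, 43^2≡16, 43^4≡21, 43^8≡18, 43^16≡42, 43^32≡25, 43^64≡14, 43^128≡8, 43^256≡17, 43^512≡7, 43^1024≡2.
1983 = 1 + 2 + 4 + 8 + 16 + 32 + 128 + 256 + 512 + 1024, so 43^1983 ≡ 43·16·21·18·42·25·8·17·7·2 ≡ 10 (mod 47).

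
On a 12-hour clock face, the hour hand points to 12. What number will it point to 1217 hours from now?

5

Dividing 1217 by 12 gives quotient 101 and remainder 5.
12 + 5 → 5 on a 12-hour dial.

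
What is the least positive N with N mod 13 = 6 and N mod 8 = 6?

x ≡ 6 (mod 8) gives x ∈ {6}.
The first of these with x mod 13 = 6 is 6.

6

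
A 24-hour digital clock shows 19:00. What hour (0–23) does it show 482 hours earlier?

482 = 20·24 + 2, so 482 mod 24 = 2.
(19 − 2) mod 24 = 17.

17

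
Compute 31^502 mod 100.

Successive squares of 31 mod 100: 31^1≡31, 31^2≡61, 31^4≡21, 31^8≡41, 31^16≡81, 31^32≡61, 31^64≡21, 31^128≡41, 31^256≡81.
Since 502 = 2 + 4 + 16 + 32 + 64 + 128 + 256 in binary, 31^502 ≡ 61·21·81·61·21·41·81 ≡ 61 (mod 100).

61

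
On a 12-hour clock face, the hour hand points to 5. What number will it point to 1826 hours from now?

1826 mod 12 = 2 (since 152·12 = 1824).
5 + 2 → 7 on a 12-hour dial.

7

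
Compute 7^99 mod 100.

Square-and-reduce mod 100: 7^1≡7, 7^2≡49, 7^4≡1, 7^8≡1, 7^16≡1, 7^32≡1, 7^64≡1.
99 = 1 + 2 + 32 + 64, so 7^99 ≡ 7·49·1·1 ≡ 43 (mod 100).

43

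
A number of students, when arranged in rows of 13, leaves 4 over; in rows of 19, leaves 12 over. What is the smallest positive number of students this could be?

69

x ≡ 4 (mod 13) gives x ∈ {4, 17, 30, 43, 56, 69}.
The first of these with x mod 19 = 12 is 69.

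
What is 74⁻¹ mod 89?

83

74·83 = 6142 = 69·89 + 1, so 74⁻¹ ≡ 83 (mod 89).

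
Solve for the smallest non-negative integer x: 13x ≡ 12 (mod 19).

The inverse of 13 mod 19 is 3 (since 13·3 = 39 ≡ 1).
Multiplying both sides by 3: x ≡ 3·12 = 36 ≡ 17 (mod 19).

17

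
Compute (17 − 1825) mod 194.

1825 = 9·194 + 79, so 1825 mod 194 = 79.
(17 − 79) mod 194 = 132.

132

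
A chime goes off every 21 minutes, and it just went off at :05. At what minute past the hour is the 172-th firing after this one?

172·21 = 3612.
Dividing 3612 by 60 gives quotient 60 and remainder 12.
(5 + 12) mod 60 = 17.

17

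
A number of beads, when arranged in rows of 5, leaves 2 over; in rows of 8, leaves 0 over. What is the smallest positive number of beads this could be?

x ≡ 2 (mod 5) gives x ∈ {2, 7, 12, 17, 22, 27, 32}.
The first of these with x mod 8 = 0 is 32.

32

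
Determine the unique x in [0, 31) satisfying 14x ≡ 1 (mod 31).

20

The inverse of 14 mod 31 is 20 (since 14·20 = 280 ≡ 1).
Multiplying both sides by 20: x ≡ 20·1 = 20 ≡ 20 (mod 31).
Check: 14·20 = 280 = 9·31 + 1.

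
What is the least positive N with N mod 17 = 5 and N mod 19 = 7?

x ≡ 5 (mod 17) gives x ∈ {5, 22, 39, 56, 73, 90, 107, 124, …}.
The first of these with x mod 19 = 7 is 311.

311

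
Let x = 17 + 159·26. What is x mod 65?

56

159·26 = 4134.
4134 = 63·65 + 39, so 4134 mod 65 = 39.
(17 + 39) mod 65 = 56.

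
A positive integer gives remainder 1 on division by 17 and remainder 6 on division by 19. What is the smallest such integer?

120

Since 19·9 ≡ 1 (mod 17), take x = 6 + 19·((1−6)·9 mod 17) = 6 + 19·6 = 120.
Check: 120 mod 17 = 1, 120 mod 19 = 6.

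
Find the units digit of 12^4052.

Last digits of 2^n: 2, 4, 8, 6 (period 4).
4052 mod 4 = 0, so the last digit matches 2^4 = 6.

6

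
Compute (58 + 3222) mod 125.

30

3222 mod 125 = 97 (since 25·125 = 3125).
(58 + 97) mod 125 = 30.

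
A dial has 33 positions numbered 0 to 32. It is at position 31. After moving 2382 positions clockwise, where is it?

2382 − 72·33 = 6, so 2382 ≡ 6 (mod 33).
(31 + 6) mod 33 = 4.

4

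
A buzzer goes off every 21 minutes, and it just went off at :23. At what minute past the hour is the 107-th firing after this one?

50

107·21 = 2247.
2247 mod 60 = 27 (since 37·60 = 2220).
(23 + 27) mod 60 = 50.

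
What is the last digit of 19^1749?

The units digit of 19^n cycles with period 2: 9, 1, …
1749 mod 2 = 1, so the last digit matches 9^1 = 9.

9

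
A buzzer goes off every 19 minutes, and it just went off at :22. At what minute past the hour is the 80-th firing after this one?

80·19 = 1520.
1520 mod 60 = 20 (since 25·60 = 1500).
(22 + 20) mod 60 = 42.

42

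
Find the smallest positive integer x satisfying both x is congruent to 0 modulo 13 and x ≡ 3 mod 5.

Since 5·8 ≡ 1 (mod 13), take x = 3 + 5·((0−3)·8 mod 13) = 3 + 5·2 = 13.
Check: 13 mod 13 = 0, 13 mod 5 = 3.

13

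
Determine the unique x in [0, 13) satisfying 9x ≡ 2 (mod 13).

6

9⁻¹ ≡ 3 (mod 13) because 9·3 = 27 = 2·13 + 1.
Multiplying both sides by 3: x ≡ 3·2 = 6 ≡ 6 (mod 13).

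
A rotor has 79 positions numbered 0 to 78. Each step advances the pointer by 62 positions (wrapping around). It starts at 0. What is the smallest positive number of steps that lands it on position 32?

The inverse of 62 mod 79 is 65 (since 62·65 = 4030 ≡ 1).
Multiplying both sides by 65: x ≡ 65·32 = 2080 ≡ 26 (mod 79).

26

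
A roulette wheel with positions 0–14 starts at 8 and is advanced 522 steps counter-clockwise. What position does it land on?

522 = 34·15 + 12, so 522 mod 15 = 12.
(8 − 12) mod 15 = 11.

11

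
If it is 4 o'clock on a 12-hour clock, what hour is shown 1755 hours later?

7

1755 = 146·12 + 3, so 1755 mod 12 = 3.
4 + 3 → 7 on a 12-hour dial.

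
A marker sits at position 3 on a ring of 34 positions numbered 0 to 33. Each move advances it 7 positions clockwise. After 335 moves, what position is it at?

2

335·7 = 2345.
2345 − 68·34 = 33, so 2345 ≡ 33 (mod 34).
(3 + 33) mod 34 = 2.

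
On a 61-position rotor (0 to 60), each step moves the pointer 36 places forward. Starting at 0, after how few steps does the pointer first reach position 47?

3

The inverse of 36 mod 61 is 39 (since 36·39 = 1404 ≡ 1).
Multiplying both sides by 39: x ≡ 39·47 = 1833 ≡ 3 (mod 61).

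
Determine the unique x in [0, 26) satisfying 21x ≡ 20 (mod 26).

21⁻¹ ≡ 5 (mod 26) because 21·5 = 105 = 4·26 + 1.
Multiplying both sides by 5: x ≡ 5·20 = 100 ≡ 22 (mod 26).
Check: 21·22 = 462 = 17·26 + 20.

22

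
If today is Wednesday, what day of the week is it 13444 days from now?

13444 = 1920·7 + 4, so 13444 mod 7 = 4.
Wednesday + 4 days → Sunday.

Sunday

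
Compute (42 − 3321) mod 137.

3321 = 24·137 + 33, so 3321 mod 137 = 33.
(42 − 33) mod 137 = 9.

9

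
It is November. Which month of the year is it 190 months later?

190 − 15·12 = 10, so 190 ≡ 10 (mod 12).
November + 10 months → September.

September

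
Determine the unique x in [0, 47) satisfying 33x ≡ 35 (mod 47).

21

33⁻¹ ≡ 10 (mod 47) because 33·10 = 330 = 7·47 + 1.
So x ≡ 10·35 = 350 ≡ 21 (mod 47).
Check: 33·21 = 693 = 14·47 + 35.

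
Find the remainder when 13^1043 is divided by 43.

6

By repeated squaring mod 43: 13^1≡13, 13^2≡40, 13^4≡9, 13^8≡38, 13^16≡25, 13^32≡23, 13^64≡13, 13^128≡40, 13^256≡9, 13^512≡38, 13^1024≡25.
1043 = 1 + 2 + 16 + 1024, so 13^1043 ≡ 13·40·25·25 ≡ 6 (mod 43).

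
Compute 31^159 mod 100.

71

Successive squares of 31 mod 100: 31^1≡31, 31^2≡61, 31^4≡21, 31^8≡41, 31^16≡81, 31^32≡61, 31^64≡21, 31^128≡41.
159 = 1 + 2 + 4 + 8 + 16 + 128, so 31^159 ≡ 31·61·21·41·81·41 ≡ 71 (mod 100).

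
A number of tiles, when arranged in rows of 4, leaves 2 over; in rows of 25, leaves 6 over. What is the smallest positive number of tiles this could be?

6

x ≡ 2 (mod 4) gives x ∈ {2, 6}.
The first of these with x mod 25 = 6 is 6.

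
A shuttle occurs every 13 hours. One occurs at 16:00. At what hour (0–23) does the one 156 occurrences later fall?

4

156·13 = 2028.
2028 mod 24 = 12 (since 84·24 = 2016).
(16 + 12) mod 24 = 4.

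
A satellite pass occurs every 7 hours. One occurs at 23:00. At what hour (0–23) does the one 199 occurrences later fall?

0

199·7 = 1393.
Dividing 1393 by 24 gives quotient 58 and remainder 1.
(23 + 1) mod 24 = 0.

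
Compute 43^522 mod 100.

49

By repeated squaring mod 100: 43^1≡43, 43^2≡49, 43^4≡1, 43^8≡1, 43^16≡1, 43^32≡1, 43^64≡1, 43^128≡1, 43^256≡1, 43^512≡1.
522 = 2 + 8 + 512, so 43^522 ≡ 49·1·1 ≡ 49 (mod 100).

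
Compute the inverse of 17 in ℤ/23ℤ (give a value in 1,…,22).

19

23 = 1·17 + 6
17 = 2·6 + 5
6 = 1·5 + 1
5 = 5·1 + 0
Back-substituting gives 17·19 ≡ 1 (mod 23).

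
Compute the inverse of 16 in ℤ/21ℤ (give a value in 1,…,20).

16·4 = 64 = 3·21 + 1, so 16⁻¹ ≡ 4 (mod 21).

4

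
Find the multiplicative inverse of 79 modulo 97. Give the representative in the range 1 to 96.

79·70 = 5530 = 57·97 + 1, so 79⁻¹ ≡ 70 (mod 97).

70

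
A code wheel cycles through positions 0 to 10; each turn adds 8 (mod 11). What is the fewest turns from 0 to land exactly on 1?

11 = 1·8 + 3
8 = 2·3 + 2
3 = 1·2 + 1
2 = 2·1 + 0
Back-substituting gives 8·7 ≡ 1 (mod 11).

7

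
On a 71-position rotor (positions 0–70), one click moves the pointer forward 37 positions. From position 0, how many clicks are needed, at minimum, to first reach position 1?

48

71 = 1·37 + 34
37 = 1·34 + 3
34 = 11·3 + 1
3 = 3·1 + 0
Back-substituting gives 37·48 ≡ 1 (mod 71).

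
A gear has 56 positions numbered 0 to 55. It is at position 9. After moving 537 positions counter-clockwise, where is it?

32

537 − 9·56 = 33, so 537 ≡ 33 (mod 56).
(9 − 33) mod 56 = 32.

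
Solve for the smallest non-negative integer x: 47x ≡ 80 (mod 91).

23

47⁻¹ ≡ 31 (mod 91) because 47·31 = 1457 = 16·91 + 1.
Multiplying both sides by 31: x ≡ 31·80 = 2480 ≡ 23 (mod 91).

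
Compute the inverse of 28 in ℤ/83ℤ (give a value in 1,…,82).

3

28·3 = 84 = 1·83 + 1, so 28⁻¹ ≡ 3 (mod 83).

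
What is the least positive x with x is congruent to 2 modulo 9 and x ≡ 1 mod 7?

29

x ≡ 1 (mod 7) gives x ∈ {1, 8, 15, 22, 29}.
The first of these with x mod 9 = 2 is 29.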